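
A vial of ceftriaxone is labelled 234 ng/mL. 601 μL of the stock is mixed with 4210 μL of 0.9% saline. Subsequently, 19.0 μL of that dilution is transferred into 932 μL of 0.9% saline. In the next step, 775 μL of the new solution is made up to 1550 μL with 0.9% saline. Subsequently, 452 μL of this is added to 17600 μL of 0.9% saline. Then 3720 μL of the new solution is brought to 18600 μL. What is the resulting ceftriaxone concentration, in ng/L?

1.46 ng/L

Overall dilution factor = 8.005 × 50.05 × 2 × 39.94 × 5 = 1.60 × 10⁵.
234 ng/mL / 1.60 × 10⁵ = 1.46 × 10⁻³ ng/mL = 1.46 ng/L.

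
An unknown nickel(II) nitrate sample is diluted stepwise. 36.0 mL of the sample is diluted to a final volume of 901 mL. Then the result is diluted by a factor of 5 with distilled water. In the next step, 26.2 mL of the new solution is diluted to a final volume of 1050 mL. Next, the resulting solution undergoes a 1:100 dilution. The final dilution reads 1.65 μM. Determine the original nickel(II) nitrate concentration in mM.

827 mM

Overall dilution factor = 25.03 × 5 × 40.08 × 100 = 5.02 × 10⁵.
Original = 1.65 μM × 5.02 × 10⁵ = 8.27 × 10⁵ μM = 827 mM.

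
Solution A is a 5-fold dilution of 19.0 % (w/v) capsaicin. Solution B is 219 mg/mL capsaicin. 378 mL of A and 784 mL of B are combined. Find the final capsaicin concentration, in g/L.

C_A = 19.0 % (w/v) / 5 = 3.80 % (w/v).
C_B = 219 mg/mL = 21.9 % (w/v).
C_mix = (C_A·V_A + C_B·V_B)/(V_A + V_B) = (3.80×378 + 21.9×784) / 1162 = 16.0 % (w/v) = 160 g/L.

160 g/L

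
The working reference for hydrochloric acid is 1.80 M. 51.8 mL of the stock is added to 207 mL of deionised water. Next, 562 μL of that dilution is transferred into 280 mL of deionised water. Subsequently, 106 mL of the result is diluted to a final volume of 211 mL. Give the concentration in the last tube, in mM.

0.363 mM

Overall dilution factor = 4.996 × 499.2 × 1.991 = 4965.
1.80 M / 4965 = 3.63 × 10⁻⁴ M = 0.363 mM.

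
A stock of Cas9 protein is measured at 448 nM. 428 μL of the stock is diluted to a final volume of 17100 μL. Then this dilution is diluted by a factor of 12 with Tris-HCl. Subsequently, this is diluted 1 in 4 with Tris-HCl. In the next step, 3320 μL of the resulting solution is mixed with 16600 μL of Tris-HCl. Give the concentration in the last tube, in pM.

38.9 pM

Overall dilution factor = 39.95 × 12 × 4 × 6 = 1.15 × 10⁴.
448 nM / 1.15 × 10⁴ = 0.0389 nM = 38.9 pM.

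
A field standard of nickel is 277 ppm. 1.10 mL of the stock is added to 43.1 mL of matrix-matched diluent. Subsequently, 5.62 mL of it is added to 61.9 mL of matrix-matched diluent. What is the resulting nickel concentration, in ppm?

0.574 ppm

Overall dilution factor = 40.18 × 12.01 = 483.
277 ppm / 483 = 0.574 ppm.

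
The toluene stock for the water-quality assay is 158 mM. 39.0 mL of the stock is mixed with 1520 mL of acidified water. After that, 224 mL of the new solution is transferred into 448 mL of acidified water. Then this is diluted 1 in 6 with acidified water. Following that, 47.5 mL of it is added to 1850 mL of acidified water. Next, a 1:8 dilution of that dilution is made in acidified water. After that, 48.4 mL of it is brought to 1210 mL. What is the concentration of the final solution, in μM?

0.0275 μM

Overall dilution factor = 39.97 × 3 × 6 × 39.95 × 8 × 25 = 5.75 × 10⁶.
158 mM / 5.75 × 10⁶ = 2.75 × 10⁻⁵ mM = 0.0275 μM.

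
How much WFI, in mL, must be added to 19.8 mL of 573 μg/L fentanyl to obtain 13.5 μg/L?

821 mL

V₂ = C₁V₁/C₂ = 573 × 19.8 / 13.5 = 840 mL.
Diluent to add = V₂ − V₁ = 840 − 19.8 = 821 mL.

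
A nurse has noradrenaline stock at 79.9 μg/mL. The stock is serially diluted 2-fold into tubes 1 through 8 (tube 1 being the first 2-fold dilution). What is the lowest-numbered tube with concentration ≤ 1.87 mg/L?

tube 6

Tube n has concentration 79.9 μg/mL / 2ⁿ.
Need 2ⁿ ≥ 79.9 μg/mL / 1.87 mg/L = 42.7, so n ≥ 5.42.
First such tube: n = 6.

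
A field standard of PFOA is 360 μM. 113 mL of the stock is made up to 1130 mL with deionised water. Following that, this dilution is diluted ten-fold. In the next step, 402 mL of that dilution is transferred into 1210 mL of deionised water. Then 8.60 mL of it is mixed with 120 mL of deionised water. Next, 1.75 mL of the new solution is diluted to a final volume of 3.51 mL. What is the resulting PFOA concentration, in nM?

29.9 nM

Overall dilution factor = 10 × 10 × 4.010 × 14.95 × 2.006 = 1.20 × 10⁴.
360 μM / 1.20 × 10⁴ = 0.0299 μM = 29.9 nM.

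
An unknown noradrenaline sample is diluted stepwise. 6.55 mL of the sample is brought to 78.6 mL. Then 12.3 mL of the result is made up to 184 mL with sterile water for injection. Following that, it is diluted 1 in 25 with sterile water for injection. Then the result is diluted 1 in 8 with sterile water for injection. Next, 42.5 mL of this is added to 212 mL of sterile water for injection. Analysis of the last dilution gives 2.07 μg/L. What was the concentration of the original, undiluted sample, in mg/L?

445 mg/L

Overall dilution factor = 12 × 14.96 × 25 × 8 × 5.988 = 2.15 × 10⁵.
Original = 2.07 μg/L × 2.15 × 10⁵ = 4.45 × 10⁵ μg/L = 445 mg/L.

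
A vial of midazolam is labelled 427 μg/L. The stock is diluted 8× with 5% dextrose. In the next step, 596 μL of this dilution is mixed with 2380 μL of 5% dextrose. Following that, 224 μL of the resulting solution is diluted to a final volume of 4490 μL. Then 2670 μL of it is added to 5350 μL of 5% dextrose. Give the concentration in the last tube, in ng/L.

178 ng/L

Overall dilution factor = 8 × 4.993 × 20.04 × 3.004 = 2405.
427 μg/L / 2405 = 0.178 μg/L = 178 ng/L.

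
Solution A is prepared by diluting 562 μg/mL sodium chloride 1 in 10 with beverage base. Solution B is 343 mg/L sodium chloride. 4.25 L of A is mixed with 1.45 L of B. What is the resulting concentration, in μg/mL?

C_A = 562 μg/mL / 10 = 56.2 μg/mL.
C_B = 343 mg/L = 343 μg/mL.
C_mix = (C_A·V_A + C_B·V_B)/(V_A + V_B) = (56.2×4.25 + 343×1.45) / 5.700 = 129 μg/mL.

129 μg/mL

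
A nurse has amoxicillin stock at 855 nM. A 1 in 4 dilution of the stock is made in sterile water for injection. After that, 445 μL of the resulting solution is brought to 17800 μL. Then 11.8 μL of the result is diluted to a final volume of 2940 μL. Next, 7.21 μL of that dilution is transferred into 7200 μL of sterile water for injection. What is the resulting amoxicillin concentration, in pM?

Overall dilution factor = 4 × 40 × 249.2 × 999.6 = 3.98 × 10⁷.
855 nM / 3.98 × 10⁷ = 2.15 × 10⁻⁵ nM = 0.0215 pM.

0.0215 pM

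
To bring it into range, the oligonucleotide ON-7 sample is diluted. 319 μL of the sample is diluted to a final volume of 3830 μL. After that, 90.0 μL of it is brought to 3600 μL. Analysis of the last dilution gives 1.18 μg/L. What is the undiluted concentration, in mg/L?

Overall dilution factor = 12.01 × 40 = 480.
Original = 1.18 μg/L × 480 = 567 μg/L = 0.567 mg/L.

0.567 mg/L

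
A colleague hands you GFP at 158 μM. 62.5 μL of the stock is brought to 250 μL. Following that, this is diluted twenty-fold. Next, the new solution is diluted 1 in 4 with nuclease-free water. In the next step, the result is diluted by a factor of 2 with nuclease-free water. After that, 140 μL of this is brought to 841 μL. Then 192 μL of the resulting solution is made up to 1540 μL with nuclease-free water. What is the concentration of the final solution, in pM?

5120 pM

Overall dilution factor = 4 × 20 × 4 × 2 × 6.007 × 8.021 = 3.08 × 10⁴.
158 μM / 3.08 × 10⁴ = 5.12 × 10⁻³ μM = 5120 pM.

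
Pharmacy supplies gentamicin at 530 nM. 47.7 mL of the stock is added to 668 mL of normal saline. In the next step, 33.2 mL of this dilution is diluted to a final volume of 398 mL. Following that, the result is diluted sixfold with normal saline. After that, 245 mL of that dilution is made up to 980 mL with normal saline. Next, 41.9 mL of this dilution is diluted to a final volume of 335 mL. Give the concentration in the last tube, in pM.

Overall dilution factor = 15.00 × 11.99 × 6 × 4 × 7.995 = 3.45 × 10⁴.
530 nM / 3.45 × 10⁴ = 0.0154 nM = 15.4 pM.

15.4 pM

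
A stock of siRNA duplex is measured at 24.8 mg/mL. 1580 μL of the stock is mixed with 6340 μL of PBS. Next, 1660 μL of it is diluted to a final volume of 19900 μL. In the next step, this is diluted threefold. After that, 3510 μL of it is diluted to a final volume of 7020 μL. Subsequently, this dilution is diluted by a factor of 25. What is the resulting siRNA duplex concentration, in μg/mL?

Overall dilution factor = 5.013 × 11.99 × 3 × 2 × 25 = 9014.
24.8 mg/mL / 9014 = 2.75 × 10⁻³ mg/mL = 2.75 μg/mL.

2.75 μg/mL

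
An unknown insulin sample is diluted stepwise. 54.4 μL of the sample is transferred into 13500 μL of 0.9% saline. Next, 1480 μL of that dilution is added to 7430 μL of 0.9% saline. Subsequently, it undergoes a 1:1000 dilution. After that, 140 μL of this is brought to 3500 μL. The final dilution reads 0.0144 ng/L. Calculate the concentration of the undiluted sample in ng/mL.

Overall dilution factor = 249.2 × 6.020 × 1000 × 25 = 3.75 × 10⁷.
Original = 0.0144 ng/L × 3.75 × 10⁷ = 5.40 × 10⁵ ng/L = 540 ng/mL.

540 ng/mL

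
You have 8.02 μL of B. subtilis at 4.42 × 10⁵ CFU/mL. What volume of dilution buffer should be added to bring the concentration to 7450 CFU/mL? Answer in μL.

468 μL

V₂ = C₁V₁/C₂ = 4.42 × 10⁵ × 8.02 / 7450 = 476 μL.
Diluent to add = V₂ − V₁ = 476 − 8.02 = 468 μL.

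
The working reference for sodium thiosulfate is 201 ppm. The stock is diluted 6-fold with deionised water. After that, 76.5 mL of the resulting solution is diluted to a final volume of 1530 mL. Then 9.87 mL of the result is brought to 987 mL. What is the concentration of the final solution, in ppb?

16.7 ppb

Overall dilution factor = 6 × 20 × 100 = 1.20 × 10⁴.
201 ppm / 1.20 × 10⁴ = 0.0167 ppm = 16.7 ppb.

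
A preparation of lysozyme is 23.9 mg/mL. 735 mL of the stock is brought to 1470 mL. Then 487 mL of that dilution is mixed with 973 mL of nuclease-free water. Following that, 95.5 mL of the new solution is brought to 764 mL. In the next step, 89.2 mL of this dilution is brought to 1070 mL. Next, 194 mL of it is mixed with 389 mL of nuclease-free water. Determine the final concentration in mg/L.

13.8 mg/L

Overall dilution factor = 2 × 2.998 × 8 × 12.00 × 3.005 = 1729.
23.9 mg/mL / 1729 = 0.0138 mg/mL = 13.8 mg/L.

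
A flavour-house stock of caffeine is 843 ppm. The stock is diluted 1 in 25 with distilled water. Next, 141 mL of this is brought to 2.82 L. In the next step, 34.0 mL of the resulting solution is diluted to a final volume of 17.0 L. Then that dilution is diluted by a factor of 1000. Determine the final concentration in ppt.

Overall dilution factor = 25 × 20 × 500 × 1000 = 2.50 × 10⁸.
843 ppm / 2.50 × 10⁸ = 3.37 × 10⁻⁶ ppm = 3.37 ppt.

3.37 ppt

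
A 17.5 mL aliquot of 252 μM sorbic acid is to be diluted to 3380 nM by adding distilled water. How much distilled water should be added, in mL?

3380 nM = 3.38 μM.
V₂ = C₁V₁/C₂ = 252 × 17.5 / 3.38 = 1305 mL.
Diluent to add = V₂ − V₁ = 1305 − 17.5 = 1290 mL.

1290 mL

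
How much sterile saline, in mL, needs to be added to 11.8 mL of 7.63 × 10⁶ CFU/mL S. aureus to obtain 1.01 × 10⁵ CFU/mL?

880 mL

V₂ = C₁V₁/C₂ = 7.63 × 10⁶ × 11.8 / 1.01 × 10⁵ = 891 mL.
Diluent to add = V₂ − V₁ = 891 − 11.8 = 880 mL.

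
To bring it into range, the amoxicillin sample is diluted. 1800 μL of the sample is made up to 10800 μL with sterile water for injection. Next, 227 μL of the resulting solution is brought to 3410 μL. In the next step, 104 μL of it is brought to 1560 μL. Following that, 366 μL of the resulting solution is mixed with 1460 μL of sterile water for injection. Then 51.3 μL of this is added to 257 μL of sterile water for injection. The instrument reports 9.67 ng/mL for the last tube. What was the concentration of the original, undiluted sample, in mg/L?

392 mg/L

Overall dilution factor = 6 × 15.02 × 15 × 4.989 × 6.010 = 4.05 × 10⁴.
Original = 9.67 ng/mL × 4.05 × 10⁴ = 3.92 × 10⁵ ng/mL = 392 mg/L.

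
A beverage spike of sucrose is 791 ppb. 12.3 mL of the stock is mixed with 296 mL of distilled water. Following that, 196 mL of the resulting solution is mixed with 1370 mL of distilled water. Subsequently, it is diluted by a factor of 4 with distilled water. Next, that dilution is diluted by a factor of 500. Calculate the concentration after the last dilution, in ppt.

Overall dilution factor = 25.07 × 7.990 × 4 × 500 = 4.01 × 10⁵.
791 ppb / 4.01 × 10⁵ = 1.97 × 10⁻³ ppb = 1.97 ppt.

1.97 ppt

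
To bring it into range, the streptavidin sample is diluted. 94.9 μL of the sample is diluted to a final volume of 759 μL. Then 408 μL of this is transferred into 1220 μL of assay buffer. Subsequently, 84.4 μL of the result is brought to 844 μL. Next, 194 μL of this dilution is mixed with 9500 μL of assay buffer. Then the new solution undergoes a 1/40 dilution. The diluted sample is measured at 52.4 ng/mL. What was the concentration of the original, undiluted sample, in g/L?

Overall dilution factor = 7.998 × 3.990 × 10 × 49.97 × 40 = 6.38 × 10⁵.
Original = 52.4 ng/mL × 6.38 × 10⁵ = 3.34 × 10⁷ ng/mL = 33.4 g/L.

33.4 g/L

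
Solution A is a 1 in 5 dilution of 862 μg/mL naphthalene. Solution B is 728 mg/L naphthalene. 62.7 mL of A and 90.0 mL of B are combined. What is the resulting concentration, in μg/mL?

500 μg/mL

C_A = 862 μg/mL / 5 = 172 μg/mL.
C_B = 728 mg/L = 728 μg/mL.
C_mix = (C_A·V_A + C_B·V_B)/(V_A + V_B) = (172×62.7 + 728×90.0) / 152.7 = 500 μg/mL.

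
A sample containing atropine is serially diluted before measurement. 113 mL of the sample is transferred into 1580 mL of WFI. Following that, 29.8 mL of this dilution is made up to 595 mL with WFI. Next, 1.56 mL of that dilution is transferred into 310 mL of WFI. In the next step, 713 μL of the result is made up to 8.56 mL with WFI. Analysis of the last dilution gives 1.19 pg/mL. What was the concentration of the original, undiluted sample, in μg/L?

Overall dilution factor = 14.98 × 19.97 × 199.7 × 12.01 = 7.17 × 10⁵.
Original = 1.19 pg/mL × 7.17 × 10⁵ = 8.54 × 10⁵ pg/mL = 854 μg/L.

854 μg/L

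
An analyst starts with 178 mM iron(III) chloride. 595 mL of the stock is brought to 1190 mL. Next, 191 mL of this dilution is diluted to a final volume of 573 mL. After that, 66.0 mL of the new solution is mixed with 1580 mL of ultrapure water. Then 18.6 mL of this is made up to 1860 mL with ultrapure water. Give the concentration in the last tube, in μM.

11.9 μM

Overall dilution factor = 2 × 3 × 24.94 × 100 = 1.50 × 10⁴.
178 mM / 1.50 × 10⁴ = 0.0119 mM = 11.9 μM.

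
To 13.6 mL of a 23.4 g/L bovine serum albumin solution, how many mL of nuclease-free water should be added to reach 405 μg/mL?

772 mL

405 μg/mL = 0.405 g/L.
V₂ = C₁V₁/C₂ = 23.4 × 13.6 / 0.405 = 786 mL.
Diluent to add = V₂ − V₁ = 786 − 13.6 = 772 mL.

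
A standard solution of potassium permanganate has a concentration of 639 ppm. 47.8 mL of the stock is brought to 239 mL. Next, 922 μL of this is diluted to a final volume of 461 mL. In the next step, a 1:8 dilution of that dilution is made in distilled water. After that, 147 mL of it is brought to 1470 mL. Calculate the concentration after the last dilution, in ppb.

Overall dilution factor = 5 × 500 × 8 × 10 = 2.00 × 10⁵.
639 ppm / 2.00 × 10⁵ = 3.19 × 10⁻³ ppm = 3.19 ppb.

3.19 ppb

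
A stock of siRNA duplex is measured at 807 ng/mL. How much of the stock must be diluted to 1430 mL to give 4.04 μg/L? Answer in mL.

4.04 μg/L = 4.04 ng/mL.
V₁ = C₂V₂/C₁ = 4.04 × 1430 / 807 = 7.16 mL.

7.16 mL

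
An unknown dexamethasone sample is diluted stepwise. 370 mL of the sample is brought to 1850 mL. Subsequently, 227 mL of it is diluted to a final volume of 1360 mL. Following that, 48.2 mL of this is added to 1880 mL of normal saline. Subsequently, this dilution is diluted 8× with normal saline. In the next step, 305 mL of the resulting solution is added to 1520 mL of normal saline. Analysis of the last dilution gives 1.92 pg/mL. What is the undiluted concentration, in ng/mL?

110 ng/mL

Overall dilution factor = 5 × 5.991 × 40.00 × 8 × 5.984 = 5.74 × 10⁴.
Original = 1.92 pg/mL × 5.74 × 10⁴ = 1.10 × 10⁵ pg/mL = 110 ng/mL.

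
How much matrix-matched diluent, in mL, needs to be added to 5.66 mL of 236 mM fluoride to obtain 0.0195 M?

0.0195 M = 19.5 mM.
V₂ = C₁V₁/C₂ = 236 × 5.66 / 19.5 = 68.5 mL.
Diluent to add = V₂ − V₁ = 68.5 − 5.66 = 62.8 mL.

62.8 mL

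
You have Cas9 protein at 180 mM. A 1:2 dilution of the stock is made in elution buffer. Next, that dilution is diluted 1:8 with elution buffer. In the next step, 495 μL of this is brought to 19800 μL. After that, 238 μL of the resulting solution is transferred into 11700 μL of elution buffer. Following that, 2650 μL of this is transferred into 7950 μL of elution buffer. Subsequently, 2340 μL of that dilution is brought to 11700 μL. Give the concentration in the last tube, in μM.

Overall dilution factor = 2 × 8 × 40 × 50.16 × 4 × 5 = 6.42 × 10⁵.
180 mM / 6.42 × 10⁵ = 2.80 × 10⁻⁴ mM = 0.280 μM.

0.280 μM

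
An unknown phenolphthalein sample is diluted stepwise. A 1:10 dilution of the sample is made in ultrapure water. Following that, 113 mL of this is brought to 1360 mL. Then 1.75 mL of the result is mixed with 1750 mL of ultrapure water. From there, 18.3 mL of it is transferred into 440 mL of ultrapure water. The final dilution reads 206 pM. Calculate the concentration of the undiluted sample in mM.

Overall dilution factor = 10 × 12.04 × 1001 × 25.04 = 3.02 × 10⁶.
Original = 206 pM × 3.02 × 10⁶ = 6.22 × 10⁸ pM = 0.622 mM.

0.622 mM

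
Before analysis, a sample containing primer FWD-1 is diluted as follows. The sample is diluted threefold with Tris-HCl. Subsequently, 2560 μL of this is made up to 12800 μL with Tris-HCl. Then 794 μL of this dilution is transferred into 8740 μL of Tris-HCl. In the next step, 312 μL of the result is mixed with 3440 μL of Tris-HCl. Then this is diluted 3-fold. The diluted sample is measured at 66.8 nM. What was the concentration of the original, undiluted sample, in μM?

434 μM

Overall dilution factor = 3 × 5 × 12.01 × 12.03 × 3 = 6498.
Original = 66.8 nM × 6498 = 4.34 × 10⁵ nM = 434 μM.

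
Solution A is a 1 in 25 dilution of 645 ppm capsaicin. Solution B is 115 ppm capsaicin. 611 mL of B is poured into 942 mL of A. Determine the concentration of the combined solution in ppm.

60.9 ppm

C_A = 645 ppm / 25 = 25.8 ppm.
C_mix = (C_A·V_A + C_B·V_B)/(V_A + V_B) = (25.8×942 + 115×611) / 1553 = 60.9 ppm.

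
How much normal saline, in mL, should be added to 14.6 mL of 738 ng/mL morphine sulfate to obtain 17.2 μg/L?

612 mL

17.2 μg/L = 17.2 ng/mL.
V₂ = C₁V₁/C₂ = 738 × 14.6 / 17.2 = 626 mL.
Diluent to add = V₂ − V₁ = 626 − 14.6 = 612 mL.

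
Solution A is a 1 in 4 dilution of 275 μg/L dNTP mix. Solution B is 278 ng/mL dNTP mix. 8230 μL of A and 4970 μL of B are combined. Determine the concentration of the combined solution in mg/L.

0.148 mg/L

C_A = 275 μg/L / 4 = 68.8 μg/L.
C_B = 278 ng/mL = 278 μg/L.
C_mix = (C_A·V_A + C_B·V_B)/(V_A + V_B) = (68.8×8230 + 278×4970) / 13200 = 148 μg/L = 0.148 mg/L.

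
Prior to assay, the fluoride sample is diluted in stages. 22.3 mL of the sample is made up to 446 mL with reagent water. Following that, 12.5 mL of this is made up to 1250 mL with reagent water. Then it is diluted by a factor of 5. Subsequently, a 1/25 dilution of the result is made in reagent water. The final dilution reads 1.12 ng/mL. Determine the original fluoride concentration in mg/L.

Overall dilution factor = 20 × 100 × 5 × 25 = 2.50 × 10⁵.
Original = 1.12 ng/mL × 2.50 × 10⁵ = 2.80 × 10⁵ ng/mL = 280 mg/L.

280 mg/L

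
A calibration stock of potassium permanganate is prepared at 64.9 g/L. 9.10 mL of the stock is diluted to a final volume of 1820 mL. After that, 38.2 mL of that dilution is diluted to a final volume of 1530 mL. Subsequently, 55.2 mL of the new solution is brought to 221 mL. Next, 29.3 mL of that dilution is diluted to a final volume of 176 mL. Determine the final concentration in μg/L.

Overall dilution factor = 200 × 40.05 × 4.004 × 6.007 = 1.93 × 10⁵.
64.9 g/L / 1.93 × 10⁵ = 3.37 × 10⁻⁴ g/L = 337 μg/L.

337 μg/L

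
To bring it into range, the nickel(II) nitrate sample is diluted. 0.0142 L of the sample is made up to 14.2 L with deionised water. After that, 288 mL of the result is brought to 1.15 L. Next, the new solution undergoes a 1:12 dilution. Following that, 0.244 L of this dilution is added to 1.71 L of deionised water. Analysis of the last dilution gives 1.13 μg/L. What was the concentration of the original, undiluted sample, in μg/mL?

Overall dilution factor = 1000 × 3.993 × 12 × 8.008 = 3.84 × 10⁵.
Original = 1.13 μg/L × 3.84 × 10⁵ = 4.34 × 10⁵ μg/L = 434 μg/mL.

434 μg/mL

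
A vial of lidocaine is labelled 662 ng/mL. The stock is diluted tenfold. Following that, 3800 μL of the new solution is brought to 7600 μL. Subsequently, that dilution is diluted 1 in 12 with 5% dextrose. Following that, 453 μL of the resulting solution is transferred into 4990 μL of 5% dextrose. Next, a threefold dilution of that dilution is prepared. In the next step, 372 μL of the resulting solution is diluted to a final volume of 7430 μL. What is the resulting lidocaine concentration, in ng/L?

3.83 ng/L

Overall dilution factor = 10 × 2 × 12 × 12.02 × 3 × 19.97 = 1.73 × 10⁵.
662 ng/mL / 1.73 × 10⁵ = 3.83 × 10⁻³ ng/mL = 3.83 ng/L.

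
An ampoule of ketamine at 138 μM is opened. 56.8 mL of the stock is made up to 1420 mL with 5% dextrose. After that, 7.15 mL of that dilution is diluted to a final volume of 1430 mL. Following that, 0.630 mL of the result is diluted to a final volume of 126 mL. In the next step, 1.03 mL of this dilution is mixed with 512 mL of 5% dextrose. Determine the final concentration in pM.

0.277 pM

Overall dilution factor = 25 × 200 × 200 × 498.1 = 4.98 × 10⁸.
138 μM / 4.98 × 10⁸ = 2.77 × 10⁻⁷ μM = 0.277 pM.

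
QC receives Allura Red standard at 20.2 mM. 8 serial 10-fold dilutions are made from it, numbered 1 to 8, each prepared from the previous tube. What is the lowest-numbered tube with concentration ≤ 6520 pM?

tube 7

Tube n has concentration 20.2 mM / 10ⁿ.
Need 10ⁿ ≥ 20.2 mM / 6520 pM = 3.10 × 10⁶, so n ≥ 6.49.
First such tube: n = 7.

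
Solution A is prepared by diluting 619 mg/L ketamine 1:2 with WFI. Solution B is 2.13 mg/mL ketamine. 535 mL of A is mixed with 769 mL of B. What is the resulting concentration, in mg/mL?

1.38 mg/mL

C_A = 619 mg/L / 2 = 310 mg/L.
C_B = 2.13 mg/mL = 2130 mg/L.
C_mix = (C_A·V_A + C_B·V_B)/(V_A + V_B) = (310×535 + 2130×769) / 1304 = 1383 mg/L = 1.38 mg/mL.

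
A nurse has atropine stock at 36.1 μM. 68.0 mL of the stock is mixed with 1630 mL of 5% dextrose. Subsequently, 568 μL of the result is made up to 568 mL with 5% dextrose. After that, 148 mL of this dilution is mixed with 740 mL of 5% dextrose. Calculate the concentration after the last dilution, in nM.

Overall dilution factor = 24.97 × 1000 × 6 = 1.50 × 10⁵.
36.1 μM / 1.50 × 10⁵ = 2.41 × 10⁻⁴ μM = 0.241 nM.

0.241 nM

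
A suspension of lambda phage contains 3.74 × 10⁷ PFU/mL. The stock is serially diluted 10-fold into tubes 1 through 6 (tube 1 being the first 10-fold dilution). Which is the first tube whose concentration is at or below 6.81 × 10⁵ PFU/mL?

Tube n has concentration 3.74 × 10⁷ PFU/mL / 10ⁿ.
Need 10ⁿ ≥ 3.74 × 10⁷ PFU/mL / 6.81 × 10⁵ PFU/mL = 54.9, so n ≥ 1.74.
First such tube: n = 2.

tube 2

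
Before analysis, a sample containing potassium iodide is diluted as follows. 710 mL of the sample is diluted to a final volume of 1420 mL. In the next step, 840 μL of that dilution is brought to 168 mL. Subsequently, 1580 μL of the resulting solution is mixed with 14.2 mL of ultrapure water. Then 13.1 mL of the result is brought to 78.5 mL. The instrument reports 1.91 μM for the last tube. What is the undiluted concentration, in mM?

45.7 mM

Overall dilution factor = 2 × 200 × 9.987 × 5.992 = 2.39 × 10⁴.
Original = 1.91 μM × 2.39 × 10⁴ = 4.57 × 10⁴ μM = 45.7 mM.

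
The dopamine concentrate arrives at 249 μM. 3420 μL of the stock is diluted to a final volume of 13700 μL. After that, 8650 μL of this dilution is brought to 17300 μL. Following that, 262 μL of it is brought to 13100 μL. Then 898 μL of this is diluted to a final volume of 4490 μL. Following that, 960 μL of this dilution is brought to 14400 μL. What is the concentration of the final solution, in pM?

Overall dilution factor = 4.006 × 2 × 50 × 5 × 15 = 3.00 × 10⁴.
249 μM / 3.00 × 10⁴ = 8.29 × 10⁻³ μM = 8290 pM.

8290 pM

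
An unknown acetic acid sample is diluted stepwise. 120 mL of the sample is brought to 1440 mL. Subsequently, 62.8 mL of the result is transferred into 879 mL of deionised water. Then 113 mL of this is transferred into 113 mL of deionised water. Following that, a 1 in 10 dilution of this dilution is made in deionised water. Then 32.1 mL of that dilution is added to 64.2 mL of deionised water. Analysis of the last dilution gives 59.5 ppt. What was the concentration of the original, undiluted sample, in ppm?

0.642 ppm

Overall dilution factor = 12 × 15.00 × 2 × 10 × 3 = 1.08 × 10⁴.
Original = 59.5 ppt × 1.08 × 10⁴ = 6.42 × 10⁵ ppt = 0.642 ppm.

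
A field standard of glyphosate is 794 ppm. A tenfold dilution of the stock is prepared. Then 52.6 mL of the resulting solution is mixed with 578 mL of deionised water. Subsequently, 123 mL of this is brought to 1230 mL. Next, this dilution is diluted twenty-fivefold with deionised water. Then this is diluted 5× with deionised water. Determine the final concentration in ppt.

Overall dilution factor = 10 × 11.99 × 10 × 25 × 5 = 1.50 × 10⁵.
794 ppm / 1.50 × 10⁵ = 5.30 × 10⁻³ ppm = 5300 ppt.

5300 ppt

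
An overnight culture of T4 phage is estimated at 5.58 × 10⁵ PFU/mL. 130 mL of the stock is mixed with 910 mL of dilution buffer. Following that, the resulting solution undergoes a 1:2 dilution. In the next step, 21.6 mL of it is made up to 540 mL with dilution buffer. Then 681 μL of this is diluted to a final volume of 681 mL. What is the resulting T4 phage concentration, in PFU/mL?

1.39 PFU/mL

Overall dilution factor = 8 × 2 × 25 × 1000 = 4.00 × 10⁵.
5.58 × 10⁵ PFU/mL / 4.00 × 10⁵ = 1.39 PFU/mL.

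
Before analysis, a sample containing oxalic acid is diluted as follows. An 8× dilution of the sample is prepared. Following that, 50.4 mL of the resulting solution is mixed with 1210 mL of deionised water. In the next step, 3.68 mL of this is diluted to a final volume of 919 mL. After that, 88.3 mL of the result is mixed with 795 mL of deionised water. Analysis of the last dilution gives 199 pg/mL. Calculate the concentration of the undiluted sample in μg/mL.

Overall dilution factor = 8 × 25.01 × 249.7 × 10.00 = 5.00 × 10⁵.
Original = 199 pg/mL × 5.00 × 10⁵ = 9.95 × 10⁷ pg/mL = 99.5 μg/mL.

99.5 μg/mL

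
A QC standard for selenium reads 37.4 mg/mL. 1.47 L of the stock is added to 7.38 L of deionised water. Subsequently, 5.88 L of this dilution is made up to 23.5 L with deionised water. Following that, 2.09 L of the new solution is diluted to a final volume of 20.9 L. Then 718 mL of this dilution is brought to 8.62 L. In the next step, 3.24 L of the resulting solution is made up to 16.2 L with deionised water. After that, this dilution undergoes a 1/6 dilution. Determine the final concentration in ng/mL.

432 ng/mL

Overall dilution factor = 6.020 × 3.997 × 10 × 12.01 × 5 × 6 = 8.67 × 10⁴.
37.4 mg/mL / 8.67 × 10⁴ = 4.32 × 10⁻⁴ mg/mL = 432 ng/mL.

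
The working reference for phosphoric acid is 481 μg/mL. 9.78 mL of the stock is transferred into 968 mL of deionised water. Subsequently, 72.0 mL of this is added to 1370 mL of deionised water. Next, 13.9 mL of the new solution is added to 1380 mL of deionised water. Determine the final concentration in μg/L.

2.40 μg/L

Overall dilution factor = 99.98 × 20.03 × 100.3 = 2.01 × 10⁵.
481 μg/mL / 2.01 × 10⁵ = 2.40 × 10⁻³ μg/mL = 2.40 μg/L.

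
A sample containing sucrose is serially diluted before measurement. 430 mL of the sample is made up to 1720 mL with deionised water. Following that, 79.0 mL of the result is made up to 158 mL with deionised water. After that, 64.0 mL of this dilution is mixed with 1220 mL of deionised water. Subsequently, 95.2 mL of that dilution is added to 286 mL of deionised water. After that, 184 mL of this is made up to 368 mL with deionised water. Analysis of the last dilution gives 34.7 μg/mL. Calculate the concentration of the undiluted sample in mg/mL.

Overall dilution factor = 4 × 2 × 20.06 × 4.004 × 2 = 1285.
Original = 34.7 μg/mL × 1285 = 4.46 × 10⁴ μg/mL = 44.6 mg/mL.

44.6 mg/mL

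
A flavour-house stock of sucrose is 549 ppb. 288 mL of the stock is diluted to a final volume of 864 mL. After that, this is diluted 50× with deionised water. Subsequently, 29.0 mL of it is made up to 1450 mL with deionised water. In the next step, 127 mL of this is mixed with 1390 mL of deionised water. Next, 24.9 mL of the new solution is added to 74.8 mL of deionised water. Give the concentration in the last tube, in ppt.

Overall dilution factor = 3 × 50 × 50 × 11.94 × 4.004 = 3.59 × 10⁵.
549 ppb / 3.59 × 10⁵ = 1.53 × 10⁻³ ppb = 1.53 ppt.

1.53 ppt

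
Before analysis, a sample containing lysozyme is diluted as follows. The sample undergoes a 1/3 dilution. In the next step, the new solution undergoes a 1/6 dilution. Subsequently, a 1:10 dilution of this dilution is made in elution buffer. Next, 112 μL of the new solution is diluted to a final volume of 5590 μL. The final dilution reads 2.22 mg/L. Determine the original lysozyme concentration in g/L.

Overall dilution factor = 3 × 6 × 10 × 49.91 = 8984.
Original = 2.22 mg/L × 8984 = 1.99 × 10⁴ mg/L = 19.9 g/L.

19.9 g/L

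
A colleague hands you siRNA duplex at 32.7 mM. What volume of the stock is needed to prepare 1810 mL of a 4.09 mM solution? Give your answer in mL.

226 mL

V₁ = C₂V₂/C₁ = 4.09 × 1810 / 32.7 = 226 mL.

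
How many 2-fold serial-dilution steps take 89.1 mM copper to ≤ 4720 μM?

Need 2ⁿ ≥ 18.9, so n ≥ log(18.9)/log(2) = 4.24.
Minimum whole steps: n = 5.

5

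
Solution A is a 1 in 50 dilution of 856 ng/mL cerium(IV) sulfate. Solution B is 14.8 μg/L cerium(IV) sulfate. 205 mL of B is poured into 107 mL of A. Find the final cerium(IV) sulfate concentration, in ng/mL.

15.6 ng/mL

C_A = 856 ng/mL / 50 = 17.1 ng/mL.
C_B = 14.8 μg/L = 14.8 ng/mL.
C_mix = (C_A·V_A + C_B·V_B)/(V_A + V_B) = (17.1×107 + 14.8×205) / 312.0 = 15.6 ng/mL.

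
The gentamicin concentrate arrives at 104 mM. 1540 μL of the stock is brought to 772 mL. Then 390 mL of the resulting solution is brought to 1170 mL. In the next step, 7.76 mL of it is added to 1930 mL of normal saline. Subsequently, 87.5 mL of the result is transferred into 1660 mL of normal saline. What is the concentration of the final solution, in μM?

Overall dilution factor = 501.3 × 3 × 249.7 × 19.97 = 7.50 × 10⁶.
104 mM / 7.50 × 10⁶ = 1.39 × 10⁻⁵ mM = 0.0139 μM.

0.0139 μM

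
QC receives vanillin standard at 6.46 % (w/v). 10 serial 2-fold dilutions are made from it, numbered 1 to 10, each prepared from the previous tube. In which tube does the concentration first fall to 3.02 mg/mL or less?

Tube n has concentration 6.46 % (w/v) / 2ⁿ.
Need 2ⁿ ≥ 6.46 % (w/v) / 3.02 mg/mL = 21.4, so n ≥ 4.42.
First such tube: n = 5.

tube 5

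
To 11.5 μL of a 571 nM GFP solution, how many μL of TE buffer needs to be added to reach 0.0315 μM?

197 μL

0.0315 μM = 31.5 nM.
V₂ = C₁V₁/C₂ = 571 × 11.5 / 31.5 = 208 μL.
Diluent to add = V₂ − V₁ = 208 − 11.5 = 197 μL.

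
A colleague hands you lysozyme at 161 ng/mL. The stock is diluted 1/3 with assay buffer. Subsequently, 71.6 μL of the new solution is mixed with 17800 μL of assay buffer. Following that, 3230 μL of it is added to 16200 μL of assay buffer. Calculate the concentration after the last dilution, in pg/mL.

Overall dilution factor = 3 × 249.6 × 6.015 = 4504.
161 ng/mL / 4504 = 0.0357 ng/mL = 35.7 pg/mL.

35.7 pg/mL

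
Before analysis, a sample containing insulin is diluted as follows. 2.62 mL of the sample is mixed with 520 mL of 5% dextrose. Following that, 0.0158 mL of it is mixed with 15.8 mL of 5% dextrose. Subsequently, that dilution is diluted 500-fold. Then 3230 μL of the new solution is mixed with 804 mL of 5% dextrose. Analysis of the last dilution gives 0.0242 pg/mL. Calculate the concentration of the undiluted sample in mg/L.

604 mg/L

Overall dilution factor = 199.5 × 1001 × 500 × 249.9 = 2.50 × 10¹⁰.
Original = 0.0242 pg/mL × 2.50 × 10¹⁰ = 6.04 × 10⁸ pg/mL = 604 mg/L.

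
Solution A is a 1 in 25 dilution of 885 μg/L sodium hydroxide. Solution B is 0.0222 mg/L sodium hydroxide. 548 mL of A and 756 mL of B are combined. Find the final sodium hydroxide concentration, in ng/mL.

C_A = 885 μg/L / 25 = 35.4 μg/L.
C_B = 0.0222 mg/L = 22.2 μg/L.
C_mix = (C_A·V_A + C_B·V_B)/(V_A + V_B) = (35.4×548 + 22.2×756) / 1304 = 27.7 μg/L = 27.7 ng/mL.

27.7 ng/mL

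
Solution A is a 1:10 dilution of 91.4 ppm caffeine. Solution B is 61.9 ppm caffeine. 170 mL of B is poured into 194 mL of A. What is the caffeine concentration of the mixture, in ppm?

33.8 ppm

C_A = 91.4 ppm / 10 = 9.14 ppm.
C_mix = (C_A·V_A + C_B·V_B)/(V_A + V_B) = (9.14×194 + 61.9×170) / 364.0 = 33.8 ppm.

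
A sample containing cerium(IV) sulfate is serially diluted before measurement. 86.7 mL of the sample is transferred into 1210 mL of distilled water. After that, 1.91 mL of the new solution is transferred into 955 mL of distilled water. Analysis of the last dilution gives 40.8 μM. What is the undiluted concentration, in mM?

Overall dilution factor = 14.96 × 501 = 7493.
Original = 40.8 μM × 7493 = 3.06 × 10⁵ μM = 306 mM.

306 mM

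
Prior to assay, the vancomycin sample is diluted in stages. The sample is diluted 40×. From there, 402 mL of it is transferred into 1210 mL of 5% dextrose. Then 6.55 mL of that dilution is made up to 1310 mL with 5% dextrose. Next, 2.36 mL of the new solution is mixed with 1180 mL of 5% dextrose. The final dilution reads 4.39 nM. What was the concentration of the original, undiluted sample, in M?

0.0706 M

Overall dilution factor = 40 × 4.010 × 200 × 501 = 1.61 × 10⁷.
Original = 4.39 nM × 1.61 × 10⁷ = 7.06 × 10⁷ nM = 0.0706 M.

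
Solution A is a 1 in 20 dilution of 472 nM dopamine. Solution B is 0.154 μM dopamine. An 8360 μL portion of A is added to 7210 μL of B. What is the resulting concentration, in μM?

C_A = 472 nM / 20 = 23.6 nM.
C_B = 0.154 μM = 154 nM.
C_mix = (C_A·V_A + C_B·V_B)/(V_A + V_B) = (23.6×8360 + 154×7210) / 15570 = 84.0 nM = 0.0840 μM.

0.0840 μM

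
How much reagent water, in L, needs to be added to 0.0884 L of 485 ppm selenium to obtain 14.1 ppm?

V₂ = C₁V₁/C₂ = 485 × 0.0884 / 14.1 = 3.04 L.
Diluent to add = V₂ − V₁ = 3.04 − 0.0884 = 2.95 L.

2.95 L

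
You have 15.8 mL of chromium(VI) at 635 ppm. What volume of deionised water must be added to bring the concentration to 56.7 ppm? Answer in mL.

V₂ = C₁V₁/C₂ = 635 × 15.8 / 56.7 = 177 mL.
Diluent to add = V₂ − V₁ = 177 − 15.8 = 161 mL.

161 mL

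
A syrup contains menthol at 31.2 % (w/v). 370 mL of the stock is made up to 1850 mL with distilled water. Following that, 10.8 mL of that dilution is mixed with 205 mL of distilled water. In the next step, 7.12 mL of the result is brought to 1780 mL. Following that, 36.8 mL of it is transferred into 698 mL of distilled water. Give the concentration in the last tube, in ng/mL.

626 ng/mL

Overall dilution factor = 5 × 19.98 × 250 × 19.97 = 4.99 × 10⁵.
31.2 % (w/v) / 4.99 × 10⁵ = 6.26 × 10⁻⁵ % (w/v) = 626 ng/mL.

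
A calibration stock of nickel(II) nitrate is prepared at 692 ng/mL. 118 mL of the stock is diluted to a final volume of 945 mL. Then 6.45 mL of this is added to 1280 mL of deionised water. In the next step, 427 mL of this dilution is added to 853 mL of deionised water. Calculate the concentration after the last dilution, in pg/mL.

145 pg/mL

Overall dilution factor = 8.008 × 199.4 × 2.998 = 4788.
692 ng/mL / 4788 = 0.145 ng/mL = 145 pg/mL.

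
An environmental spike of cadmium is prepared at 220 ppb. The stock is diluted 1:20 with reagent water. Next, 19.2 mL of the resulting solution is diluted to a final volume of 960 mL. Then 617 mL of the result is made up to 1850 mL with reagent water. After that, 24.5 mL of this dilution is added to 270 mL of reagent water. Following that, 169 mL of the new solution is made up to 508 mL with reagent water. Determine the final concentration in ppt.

2.03 ppt

Overall dilution factor = 20 × 50 × 2.998 × 12.02 × 3.006 = 1.08 × 10⁵.
220 ppb / 1.08 × 10⁵ = 2.03 × 10⁻³ ppb = 2.03 ppt.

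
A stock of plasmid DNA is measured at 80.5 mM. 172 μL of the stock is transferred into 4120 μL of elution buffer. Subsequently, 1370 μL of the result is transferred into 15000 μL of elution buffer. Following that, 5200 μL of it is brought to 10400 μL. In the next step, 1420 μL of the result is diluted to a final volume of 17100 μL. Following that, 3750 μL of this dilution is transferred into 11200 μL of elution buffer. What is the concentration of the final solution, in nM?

Overall dilution factor = 24.95 × 11.95 × 2 × 12.04 × 3.987 = 2.86 × 10⁴.
80.5 mM / 2.86 × 10⁴ = 2.81 × 10⁻³ mM = 2810 nM.

2810 nM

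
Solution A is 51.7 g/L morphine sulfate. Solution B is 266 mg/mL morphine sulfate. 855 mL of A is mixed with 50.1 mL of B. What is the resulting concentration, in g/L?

C_B = 266 mg/mL = 266 g/L.
C_mix = (C_A·V_A + C_B·V_B)/(V_A + V_B) = (51.7×855 + 266×50.1) / 905.1 = 63.6 g/L.

63.6 g/L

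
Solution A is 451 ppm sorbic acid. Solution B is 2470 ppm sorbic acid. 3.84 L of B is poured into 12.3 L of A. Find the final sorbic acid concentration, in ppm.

931 ppm

C_mix = (C_A·V_A + C_B·V_B)/(V_A + V_B) = (451×12.3 + 2470×3.84) / 16.14 = 931 ppm.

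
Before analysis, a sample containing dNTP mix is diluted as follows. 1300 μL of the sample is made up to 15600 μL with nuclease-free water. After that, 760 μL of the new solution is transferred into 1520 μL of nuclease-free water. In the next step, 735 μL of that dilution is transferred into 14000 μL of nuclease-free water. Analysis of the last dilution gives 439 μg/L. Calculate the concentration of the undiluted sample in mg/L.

Overall dilution factor = 12 × 3 × 20.05 = 722.
Original = 439 μg/L × 722 = 3.17 × 10⁵ μg/L = 317 mg/L.

317 mg/L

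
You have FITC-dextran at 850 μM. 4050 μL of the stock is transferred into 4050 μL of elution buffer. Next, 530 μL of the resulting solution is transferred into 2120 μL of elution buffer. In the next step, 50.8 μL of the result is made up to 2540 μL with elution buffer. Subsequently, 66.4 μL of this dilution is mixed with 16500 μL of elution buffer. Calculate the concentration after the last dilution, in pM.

6810 pM

Overall dilution factor = 2 × 5 × 50 × 249.5 = 1.25 × 10⁵.
850 μM / 1.25 × 10⁵ = 6.81 × 10⁻³ μM = 6810 pM.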